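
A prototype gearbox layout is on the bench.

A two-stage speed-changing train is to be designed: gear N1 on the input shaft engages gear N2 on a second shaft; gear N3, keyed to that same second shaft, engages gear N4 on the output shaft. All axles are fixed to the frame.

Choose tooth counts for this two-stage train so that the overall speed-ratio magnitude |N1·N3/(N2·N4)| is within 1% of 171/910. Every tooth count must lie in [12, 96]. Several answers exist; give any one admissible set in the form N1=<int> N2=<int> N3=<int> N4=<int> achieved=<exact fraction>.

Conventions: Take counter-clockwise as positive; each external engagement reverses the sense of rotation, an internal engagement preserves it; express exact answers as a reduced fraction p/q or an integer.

class = fixed-axis compound train [2-stage, 171/910 wanted]
target = 171/910 in lowest terms: an exact hit needs N1·N3 = k·171 and N2·N4 = k·910 for one integer k, every count in [12, 96]; additionally prefer no 1:1 stage (N1 ≠ N2, N3 ≠ N4)
k = 1: no 1:1-free in-range split of k·171 and k·910 into factor pairs; take k = 2
k = 2: N1·N3 = 342 = 18·19, N2·N4 = 1820 = 20·91
achieved = 18·19/(20·91) = 171/910; |achieved − target| = 0 ≤ 171/91000 ✓

N1=18 N2=20 N3=19 N4=91 achieved=171/910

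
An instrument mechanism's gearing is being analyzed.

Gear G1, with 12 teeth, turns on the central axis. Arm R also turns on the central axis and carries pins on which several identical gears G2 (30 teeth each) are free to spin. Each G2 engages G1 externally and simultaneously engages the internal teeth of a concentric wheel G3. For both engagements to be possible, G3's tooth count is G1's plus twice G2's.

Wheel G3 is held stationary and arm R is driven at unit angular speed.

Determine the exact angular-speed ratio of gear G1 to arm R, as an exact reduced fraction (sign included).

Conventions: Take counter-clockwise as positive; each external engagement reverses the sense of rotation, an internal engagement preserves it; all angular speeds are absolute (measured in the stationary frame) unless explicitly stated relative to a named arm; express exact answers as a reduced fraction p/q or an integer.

class = planetary set [G3 = 12+2·30 = 72; Willis about the carrier]
ring teeth: 12 + 2·30 = 72
12(ω_sun−ω_arm) = −72(ω_ring−ω_arm),  ω_ring = 0, ω_arm = 1
ω_sun = 1 − (72/12)(0−1) = 7
ω_out/ω_in = 7

7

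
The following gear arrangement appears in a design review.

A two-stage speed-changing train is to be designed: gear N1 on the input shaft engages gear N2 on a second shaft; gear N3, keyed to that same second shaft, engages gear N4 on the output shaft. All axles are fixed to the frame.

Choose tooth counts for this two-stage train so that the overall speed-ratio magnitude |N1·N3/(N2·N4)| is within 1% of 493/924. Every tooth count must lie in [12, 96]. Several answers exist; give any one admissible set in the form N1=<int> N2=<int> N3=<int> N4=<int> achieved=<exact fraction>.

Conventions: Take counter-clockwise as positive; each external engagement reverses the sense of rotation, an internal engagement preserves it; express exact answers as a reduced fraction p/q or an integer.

N1=17 N2=12 N3=29 N4=77 achieved=493/924

class = fixed-axis compound train [2-stage, 493/924 wanted]
target = 493/924 in lowest terms: an exact hit needs N1·N3 = k·493 and N2·N4 = k·924 for one integer k, every count in [12, 96]; additionally prefer no 1:1 stage (N1 ≠ N2, N3 ≠ N4)
k = 1: N1·N3 = 493 = 17·29, N2·N4 = 924 = 12·77
achieved = 17·29/(12·77) = 493/924; |achieved − target| = 0 ≤ 493/92400 ✓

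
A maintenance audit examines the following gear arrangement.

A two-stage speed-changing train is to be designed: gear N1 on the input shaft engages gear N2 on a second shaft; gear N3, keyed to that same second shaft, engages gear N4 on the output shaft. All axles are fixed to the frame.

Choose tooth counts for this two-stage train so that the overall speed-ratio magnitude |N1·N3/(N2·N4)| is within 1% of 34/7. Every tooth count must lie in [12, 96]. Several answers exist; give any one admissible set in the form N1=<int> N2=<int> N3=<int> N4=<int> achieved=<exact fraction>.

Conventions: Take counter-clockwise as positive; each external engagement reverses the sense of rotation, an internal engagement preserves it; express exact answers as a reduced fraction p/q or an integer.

N1=12 N2=14 N3=68 N4=12 achieved=34/7

class = fixed-axis compound train [2-stage, 34/7 wanted]
target = 34/7 in lowest terms: an exact hit needs N1·N3 = k·34 and N2·N4 = k·7 for one integer k, every count in [12, 96]; additionally prefer no 1:1 stage (N1 ≠ N2, N3 ≠ N4)
k = 1…23: no 1:1-free in-range split of k·34 and k·7 into factor pairs; take k = 24
k = 24: N1·N3 = 816 = 12·68, N2·N4 = 168 = 14·12
achieved = 12·68/(14·12) = 34/7; |achieved − target| = 0 ≤ 17/350 ✓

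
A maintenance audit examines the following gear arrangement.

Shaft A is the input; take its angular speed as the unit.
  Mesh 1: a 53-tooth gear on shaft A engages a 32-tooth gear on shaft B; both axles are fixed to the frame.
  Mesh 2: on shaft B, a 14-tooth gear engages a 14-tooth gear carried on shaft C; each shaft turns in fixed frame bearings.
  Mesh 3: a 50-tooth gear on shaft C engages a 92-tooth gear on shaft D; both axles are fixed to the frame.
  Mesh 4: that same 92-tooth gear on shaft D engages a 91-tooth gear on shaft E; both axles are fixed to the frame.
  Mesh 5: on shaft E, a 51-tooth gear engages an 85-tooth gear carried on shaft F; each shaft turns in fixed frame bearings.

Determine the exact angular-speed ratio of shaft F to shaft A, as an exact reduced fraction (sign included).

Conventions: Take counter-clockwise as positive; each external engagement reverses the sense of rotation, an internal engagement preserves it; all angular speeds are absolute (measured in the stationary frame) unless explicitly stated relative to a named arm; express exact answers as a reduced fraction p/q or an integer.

class = fixed-axis compound train [5 meshes; 5 ratios multiply, 5 sense flips]
mesh 1 [53T→32T]: running ratio 53/32, sense −
mesh 2 [14T→14T]: running ratio 53/32, sense +
mesh 3 [50T→92T]: running ratio 1325/1472, sense −
mesh 4 [92T→91T]: running ratio 1325/1456, sense +
mesh 5 [51T→85T]: running ratio 795/1456, sense −
ω_out/ω_in = -795/1456

-795/1456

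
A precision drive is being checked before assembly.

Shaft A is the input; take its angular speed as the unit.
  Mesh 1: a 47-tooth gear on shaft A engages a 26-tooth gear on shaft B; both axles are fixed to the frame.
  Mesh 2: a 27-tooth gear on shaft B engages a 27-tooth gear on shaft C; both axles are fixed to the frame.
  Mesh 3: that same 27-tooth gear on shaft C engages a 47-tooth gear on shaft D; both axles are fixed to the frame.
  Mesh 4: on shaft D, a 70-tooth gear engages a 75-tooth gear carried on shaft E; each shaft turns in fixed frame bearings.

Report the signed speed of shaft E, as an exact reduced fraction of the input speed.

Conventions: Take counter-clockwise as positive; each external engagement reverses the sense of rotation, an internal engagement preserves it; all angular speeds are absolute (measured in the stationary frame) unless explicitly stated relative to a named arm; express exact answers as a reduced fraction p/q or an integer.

4-mesh fixed-axis compound train (all bearings frame-fixed)
mesh 1 [47T→26T]: |ω|/ω_in = 1×47/26 = 47/26, sense flips to −
mesh 2 [27T→27T]: |ω|/ω_in = (47/26)×27/27 = 47/26, sense flips to +
mesh 3 [27T→47T]: |ω|/ω_in = (47/26)×27/47 = 27/26, sense flips to −
mesh 4 [70T→75T]: |ω|/ω_in = (27/26)×70/75 = 63/65, sense flips to +
signed output speed (× input speed) = 63/65

63/65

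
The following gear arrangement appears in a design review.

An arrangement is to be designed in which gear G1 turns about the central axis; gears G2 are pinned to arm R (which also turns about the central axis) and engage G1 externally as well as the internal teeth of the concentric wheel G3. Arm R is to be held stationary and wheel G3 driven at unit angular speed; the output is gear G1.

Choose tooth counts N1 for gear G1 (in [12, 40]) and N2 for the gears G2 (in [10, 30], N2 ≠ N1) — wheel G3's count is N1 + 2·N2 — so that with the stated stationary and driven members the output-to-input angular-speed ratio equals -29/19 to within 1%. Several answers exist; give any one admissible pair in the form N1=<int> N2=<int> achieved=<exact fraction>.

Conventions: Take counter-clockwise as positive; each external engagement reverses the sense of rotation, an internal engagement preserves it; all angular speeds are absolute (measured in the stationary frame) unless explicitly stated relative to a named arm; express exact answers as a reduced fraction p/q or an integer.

N1=38 N2=10 achieved=-29/19

class = planetary set [ratio -29/19 wanted; Willis about the carrier]
Willis with ω_arm = 0: ω_sun/ω_ring = −N3/N1; set equal to -29/19  ⇒  N3/N1 = −(-29/19) = 29/19
N3 = N1 + 2·N2  ⇒  N2/N1 = (N3/N1 − 1)/2 = (29/19 − 1)/2 = 5/19
smallest multiple with N1 ≥ 12 and N2 ≥ 10: k = 2  ⇒  N1 = 2·19 = 38, N2 = 2·5 = 10 (N1 ≤ 40, N2 ≤ 30, N2 ≠ N1 ✓), N3 = 38 + 2·10 = 58
check: −N3/N1 with N1 = 38, N3 = 58 gives -29/19; |achieved − target| = 0 ≤ 29/1900 ✓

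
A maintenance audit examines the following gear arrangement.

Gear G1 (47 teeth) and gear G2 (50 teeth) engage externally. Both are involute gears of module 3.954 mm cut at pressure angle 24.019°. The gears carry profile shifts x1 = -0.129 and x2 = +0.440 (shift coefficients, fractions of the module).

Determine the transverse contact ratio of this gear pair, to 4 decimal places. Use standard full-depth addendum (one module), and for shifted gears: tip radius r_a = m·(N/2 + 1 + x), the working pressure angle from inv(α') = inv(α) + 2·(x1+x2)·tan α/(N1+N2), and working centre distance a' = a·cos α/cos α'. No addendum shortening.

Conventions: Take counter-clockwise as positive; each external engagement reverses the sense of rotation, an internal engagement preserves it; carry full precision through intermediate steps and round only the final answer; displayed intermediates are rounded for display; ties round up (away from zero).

class = single-mesh tooth geometry [involute pair 47T × 50T, m = 3.954]
base radii: r_b1 = 84.873193, r_b2 = 90.290631
tip radii: r_a1 = 96.362934, r_a2 = 104.543760
inv(α') = inv(24.019°) + 2·(-0.129+0.440)·tan α/(47+50) = 0.02927298  ⇒  α' = 24.81335°
a' = a·cos α / cos α' = 191.7690·cos 24.019°/cos 24.81335° = 192.979764
action lengths: √(r_a1²−r_b1²) = 45.632841, √(r_a2²−r_b2²) = 52.697246
base pitch p_b = π·m·cos α = 11.346255
CR = (45.632841 + 52.697246 − 192.979764·sin 24.81335°)/11.346255 = 1.528568
contact ratio ≈ 1.5286

1.5286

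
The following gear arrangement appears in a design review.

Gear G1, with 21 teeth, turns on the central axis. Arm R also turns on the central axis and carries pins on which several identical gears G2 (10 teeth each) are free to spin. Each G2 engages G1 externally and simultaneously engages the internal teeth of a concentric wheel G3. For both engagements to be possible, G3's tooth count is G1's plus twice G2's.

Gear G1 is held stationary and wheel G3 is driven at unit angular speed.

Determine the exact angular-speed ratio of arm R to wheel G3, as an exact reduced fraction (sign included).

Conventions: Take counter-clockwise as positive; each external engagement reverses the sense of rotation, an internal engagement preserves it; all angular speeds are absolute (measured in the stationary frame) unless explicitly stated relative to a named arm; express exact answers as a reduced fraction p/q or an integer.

planetary set (21T centre, 10T on arm, 41T internal) — Willis relation
ring teeth: 21 + 2·10 = 41
21(ω_sun−ω_arm) = −41(ω_ring−ω_arm),  ω_sun = 0, ω_ring = 1
21(0−ω_arm) = −41(1−ω_arm)  ⇒  62·ω_arm = 41  ⇒  ω_arm = 41/62
ω_out/ω_in = 41/62

41/62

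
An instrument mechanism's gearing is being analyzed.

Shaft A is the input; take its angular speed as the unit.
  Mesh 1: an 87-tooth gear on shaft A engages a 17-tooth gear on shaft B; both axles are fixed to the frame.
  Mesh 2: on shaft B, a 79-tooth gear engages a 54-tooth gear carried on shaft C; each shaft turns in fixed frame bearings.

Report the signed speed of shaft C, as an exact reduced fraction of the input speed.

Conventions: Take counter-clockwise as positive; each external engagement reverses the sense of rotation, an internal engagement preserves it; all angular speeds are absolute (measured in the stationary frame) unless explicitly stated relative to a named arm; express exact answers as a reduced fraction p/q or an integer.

2-mesh fixed-axis compound train (all bearings frame-fixed)
mesh 1 [87T→17T]: |ω|/ω_in = 1×87/17 = 87/17, sense flips to −
mesh 2 [79T→54T]: |ω|/ω_in = (87/17)×79/54 = 2291/306, sense flips to +
signed output speed (× input speed) = 2291/306

2291/306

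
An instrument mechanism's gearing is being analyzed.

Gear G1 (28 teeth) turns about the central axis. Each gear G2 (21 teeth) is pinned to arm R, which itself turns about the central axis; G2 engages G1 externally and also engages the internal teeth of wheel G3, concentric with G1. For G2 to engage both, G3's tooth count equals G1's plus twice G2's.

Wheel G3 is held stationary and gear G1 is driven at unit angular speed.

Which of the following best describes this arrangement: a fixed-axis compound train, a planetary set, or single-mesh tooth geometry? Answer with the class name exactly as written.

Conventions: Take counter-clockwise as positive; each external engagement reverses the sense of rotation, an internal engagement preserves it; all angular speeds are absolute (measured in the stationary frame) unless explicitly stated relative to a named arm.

planetary set

recognized (axles ride arm R): planetary set, 28/21/70 teeth
classification: planetary set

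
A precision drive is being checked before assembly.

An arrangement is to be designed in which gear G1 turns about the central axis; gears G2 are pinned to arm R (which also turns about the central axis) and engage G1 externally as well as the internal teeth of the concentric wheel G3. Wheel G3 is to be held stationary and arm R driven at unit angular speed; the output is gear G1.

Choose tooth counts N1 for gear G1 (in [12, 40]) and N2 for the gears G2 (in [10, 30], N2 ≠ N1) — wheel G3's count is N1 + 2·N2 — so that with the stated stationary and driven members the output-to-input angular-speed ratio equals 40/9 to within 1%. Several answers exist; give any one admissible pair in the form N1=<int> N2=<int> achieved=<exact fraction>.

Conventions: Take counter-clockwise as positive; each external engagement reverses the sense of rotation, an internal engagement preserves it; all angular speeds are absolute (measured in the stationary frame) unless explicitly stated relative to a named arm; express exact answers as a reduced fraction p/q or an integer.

planetary set to be sized for 40/9 (Willis relation)
Willis with ω_ring = 0: ω_sun/ω_arm = (N1+N3)/N1; set equal to 40/9  ⇒  N3/N1 = 40/9 − 1 = 31/9
N3 = N1 + 2·N2  ⇒  N2/N1 = (N3/N1 − 1)/2 = (31/9 − 1)/2 = 11/9
smallest multiple with N1 ≥ 12 and N2 ≥ 10: k = 2  ⇒  N1 = 2·9 = 18, N2 = 2·11 = 22 (N1 ≤ 40, N2 ≤ 30, N2 ≠ N1 ✓), N3 = 18 + 2·22 = 62
check: (N1+N3)/N1 with N1 = 18, N3 = 62 gives 40/9; |achieved − target| = 0 ≤ 2/45 ✓

N1=18 N2=22 achieved=40/9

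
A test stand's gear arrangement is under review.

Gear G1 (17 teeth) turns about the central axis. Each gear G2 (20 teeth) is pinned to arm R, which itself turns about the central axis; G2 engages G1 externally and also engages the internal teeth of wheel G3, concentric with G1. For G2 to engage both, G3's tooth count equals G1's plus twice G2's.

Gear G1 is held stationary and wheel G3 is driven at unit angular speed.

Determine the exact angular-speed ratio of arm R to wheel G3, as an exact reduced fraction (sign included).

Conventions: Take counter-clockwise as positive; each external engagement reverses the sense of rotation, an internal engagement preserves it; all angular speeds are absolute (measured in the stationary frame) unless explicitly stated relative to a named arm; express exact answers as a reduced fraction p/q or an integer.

topology: planetary set — G1 17T / G2 20T / G3 57T, arm = carrier (Willis)
ring teeth: 17 + 2·20 = 57
17(ω_sun−ω_arm) = −57(ω_ring−ω_arm),  ω_sun = 0, ω_ring = 1
17(0−ω_arm) = −57(1−ω_arm)  ⇒  74·ω_arm = 57  ⇒  ω_arm = 57/74
ω_out/ω_in = 57/74

57/74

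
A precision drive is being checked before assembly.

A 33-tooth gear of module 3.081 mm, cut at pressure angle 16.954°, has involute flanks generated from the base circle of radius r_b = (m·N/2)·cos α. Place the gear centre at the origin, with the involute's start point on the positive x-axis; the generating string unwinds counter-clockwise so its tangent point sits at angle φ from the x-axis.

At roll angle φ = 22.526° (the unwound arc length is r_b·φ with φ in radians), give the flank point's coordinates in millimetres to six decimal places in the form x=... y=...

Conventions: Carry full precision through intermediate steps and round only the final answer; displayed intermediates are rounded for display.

x=52.241249 y=0.969870

recognized (one wheel, involute flank): single-mesh tooth geometry, m = 3.081, N = 33
pitch radius r_p = m·N/2 = 3.081·33/2 = 50.836500
base radius r_b = r_p·cos α = 50.836500·cos 16.954° = 48.627104
roll angle φ = 22.526° = 0.39315287 rad
x = r_b·(cos φ + φ·sin φ) = 52.241249
y = r_b·(sin φ − φ·cos φ) = 0.969870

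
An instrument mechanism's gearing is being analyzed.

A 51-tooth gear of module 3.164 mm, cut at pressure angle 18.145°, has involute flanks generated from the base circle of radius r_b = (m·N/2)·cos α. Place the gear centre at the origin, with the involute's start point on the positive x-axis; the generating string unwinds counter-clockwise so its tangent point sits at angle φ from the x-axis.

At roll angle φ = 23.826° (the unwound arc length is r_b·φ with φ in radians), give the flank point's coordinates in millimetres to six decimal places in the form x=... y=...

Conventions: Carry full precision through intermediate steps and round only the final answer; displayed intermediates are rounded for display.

class = single-mesh tooth geometry [base-circle involute, m = 3.164, 51T]
pitch radius r_p = m·N/2 = 3.164·51/2 = 80.682000
base radius r_b = r_p·cos α = 80.682000·cos 18.145° = 76.669800
roll angle φ = 23.826° = 0.41584215 rad
x = r_b·(cos φ + φ·sin φ) = 83.015010
y = r_b·(sin φ − φ·cos φ) = 1.806175

x=83.015010 y=1.806175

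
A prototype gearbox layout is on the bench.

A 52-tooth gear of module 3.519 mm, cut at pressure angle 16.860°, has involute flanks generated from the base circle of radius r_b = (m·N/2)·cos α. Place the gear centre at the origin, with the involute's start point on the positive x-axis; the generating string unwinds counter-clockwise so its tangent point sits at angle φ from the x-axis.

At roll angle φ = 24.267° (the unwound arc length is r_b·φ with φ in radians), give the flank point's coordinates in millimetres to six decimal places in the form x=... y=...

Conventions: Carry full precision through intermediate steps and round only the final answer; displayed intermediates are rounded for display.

topology: single-mesh involute geometry — m = 3.519, N = 52
pitch radius r_p = m·N/2 = 3.519·52/2 = 91.494000
base radius r_b = r_p·cos α = 91.494000·cos 16.860° = 87.561249
roll angle φ = 24.267° = 0.42353905 rad
x = r_b·(cos φ + φ·sin φ) = 95.066140
y = r_b·(sin φ − φ·cos φ) = 2.178013

x=95.066140 y=2.178013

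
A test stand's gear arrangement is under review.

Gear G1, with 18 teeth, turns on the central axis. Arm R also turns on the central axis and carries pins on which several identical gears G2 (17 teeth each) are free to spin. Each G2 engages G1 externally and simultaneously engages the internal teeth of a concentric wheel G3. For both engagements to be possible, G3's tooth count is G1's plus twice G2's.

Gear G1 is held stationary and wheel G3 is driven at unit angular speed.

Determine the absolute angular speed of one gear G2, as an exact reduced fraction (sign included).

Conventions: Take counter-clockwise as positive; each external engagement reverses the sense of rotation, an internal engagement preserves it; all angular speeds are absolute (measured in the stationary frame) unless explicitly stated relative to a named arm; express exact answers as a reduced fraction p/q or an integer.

topology: planetary set — G1 18T / G2 17T / G3 52T, arm = carrier (Willis)
ring teeth: 18 + 2·17 = 52
18(ω_sun−ω_arm) = −52(ω_ring−ω_arm),  ω_sun = 0, ω_ring = 1
18(0−ω_arm) = −52(1−ω_arm)  ⇒  70·ω_arm = 52  ⇒  ω_arm = 26/35
sun–planet mesh: 18·(0−26/35) = −17·(ω_p−ω_arm)  ⇒  ω_p−ω_arm = 468/595
ω_p = 26/35 + 468/595 = 26/17
exact speed ratio = 26/17

26/17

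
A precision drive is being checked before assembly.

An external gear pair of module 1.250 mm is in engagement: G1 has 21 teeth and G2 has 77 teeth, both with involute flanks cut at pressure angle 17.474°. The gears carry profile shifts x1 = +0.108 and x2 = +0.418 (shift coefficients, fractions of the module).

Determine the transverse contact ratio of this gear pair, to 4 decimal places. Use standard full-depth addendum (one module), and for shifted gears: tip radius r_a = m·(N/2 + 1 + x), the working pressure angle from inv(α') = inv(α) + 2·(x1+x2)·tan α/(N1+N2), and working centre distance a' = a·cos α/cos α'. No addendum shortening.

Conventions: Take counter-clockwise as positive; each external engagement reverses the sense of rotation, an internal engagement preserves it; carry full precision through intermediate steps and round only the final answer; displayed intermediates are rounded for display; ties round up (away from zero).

single-mesh involute tooth geometry (21T engaging 77T at module 1.250)
base radii: r_b1 = 12.519325, r_b2 = 45.904190
tip radii: r_a1 = 14.510000, r_a2 = 49.897500
inv(α') = inv(17.474°) + 2·(+0.108+0.418)·tan α/(21+77) = 0.01320041  ⇒  α' = 19.23150°
a' = a·cos α / cos α' = 61.2500·cos 17.474°/cos 19.23150° = 61.876506
action lengths: √(r_a1²−r_b1²) = 7.335299, √(r_a2²−r_b2²) = 19.559289
base pitch p_b = π·m·cos α = 3.745773
CR = (7.335299 + 19.559289 − 61.876506·sin 19.23150°)/3.745773 = 1.738853
contact ratio ≈ 1.7389

1.7389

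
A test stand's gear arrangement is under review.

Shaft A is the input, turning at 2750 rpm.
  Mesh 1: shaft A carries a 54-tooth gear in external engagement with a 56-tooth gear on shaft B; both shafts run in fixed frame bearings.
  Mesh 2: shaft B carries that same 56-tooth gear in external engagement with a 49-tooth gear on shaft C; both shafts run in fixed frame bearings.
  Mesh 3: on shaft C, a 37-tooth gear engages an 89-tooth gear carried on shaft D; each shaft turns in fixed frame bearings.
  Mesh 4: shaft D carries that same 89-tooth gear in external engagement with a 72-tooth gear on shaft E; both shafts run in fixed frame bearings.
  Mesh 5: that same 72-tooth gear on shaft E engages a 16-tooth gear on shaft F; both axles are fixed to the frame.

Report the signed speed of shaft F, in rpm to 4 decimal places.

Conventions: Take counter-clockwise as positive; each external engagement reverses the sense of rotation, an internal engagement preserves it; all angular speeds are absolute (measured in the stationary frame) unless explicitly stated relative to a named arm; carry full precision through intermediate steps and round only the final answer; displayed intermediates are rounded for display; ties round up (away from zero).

topology: fixed-axis compound train — 5 meshes, A→F
mesh 1 [54T→56T]: ω = 2750.0000×54/56 = 2651.7857 rpm, sense flips to −
mesh 2 [56T→49T]: ω = 2651.7857×56/49 = 3030.6122 rpm, sense flips to +
mesh 3 [37T→89T]: ω = 3030.6122×37/89 = 1259.9175 rpm, sense flips to −
mesh 4 [89T→72T]: ω = 1259.9175×89/72 = 1557.3980 rpm, sense flips to +
mesh 5 [72T→16T]: ω = 1557.3980×72/16 = 7008.2908 rpm, sense flips to −
signed output speed = -7008.2908 rpm

-7008.2908 rpm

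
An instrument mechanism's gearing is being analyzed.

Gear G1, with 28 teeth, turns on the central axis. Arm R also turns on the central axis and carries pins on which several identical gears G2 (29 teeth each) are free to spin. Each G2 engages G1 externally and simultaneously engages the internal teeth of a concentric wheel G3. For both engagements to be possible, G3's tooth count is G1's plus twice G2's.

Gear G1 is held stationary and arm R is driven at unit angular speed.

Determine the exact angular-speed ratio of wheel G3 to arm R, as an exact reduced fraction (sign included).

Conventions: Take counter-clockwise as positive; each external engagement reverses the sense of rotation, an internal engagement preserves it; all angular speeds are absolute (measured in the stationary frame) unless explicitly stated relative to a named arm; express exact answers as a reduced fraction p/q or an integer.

57/43

recognized (axles ride arm R): planetary set, 28/29/86 teeth
ring teeth: 28 + 2·29 = 86
28(ω_sun−ω_arm) = −86(ω_ring−ω_arm),  ω_sun = 0, ω_arm = 1
ω_ring = 1 − (28/86)(0−1) = 57/43
ω_out/ω_in = 57/43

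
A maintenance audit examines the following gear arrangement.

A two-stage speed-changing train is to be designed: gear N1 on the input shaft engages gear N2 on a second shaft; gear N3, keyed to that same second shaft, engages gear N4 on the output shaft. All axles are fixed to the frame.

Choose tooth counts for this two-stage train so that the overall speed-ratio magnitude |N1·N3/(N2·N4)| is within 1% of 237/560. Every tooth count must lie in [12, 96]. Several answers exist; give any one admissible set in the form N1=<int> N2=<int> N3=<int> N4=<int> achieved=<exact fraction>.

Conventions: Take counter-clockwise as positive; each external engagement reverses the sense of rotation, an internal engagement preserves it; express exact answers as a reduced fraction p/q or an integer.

2-stage fixed-axis compound train for ratio 237/560
target = 237/560 in lowest terms: an exact hit needs N1·N3 = k·237 and N2·N4 = k·560 for one integer k, every count in [12, 96]; additionally prefer no 1:1 stage (N1 ≠ N2, N3 ≠ N4)
k = 1…3: no 1:1-free in-range split of k·237 and k·560 into factor pairs; take k = 4
k = 4: N1·N3 = 948 = 12·79, N2·N4 = 2240 = 28·80
achieved = 12·79/(28·80) = 237/560; |achieved − target| = 0 ≤ 237/56000 ✓

N1=12 N2=28 N3=79 N4=80 achieved=237/560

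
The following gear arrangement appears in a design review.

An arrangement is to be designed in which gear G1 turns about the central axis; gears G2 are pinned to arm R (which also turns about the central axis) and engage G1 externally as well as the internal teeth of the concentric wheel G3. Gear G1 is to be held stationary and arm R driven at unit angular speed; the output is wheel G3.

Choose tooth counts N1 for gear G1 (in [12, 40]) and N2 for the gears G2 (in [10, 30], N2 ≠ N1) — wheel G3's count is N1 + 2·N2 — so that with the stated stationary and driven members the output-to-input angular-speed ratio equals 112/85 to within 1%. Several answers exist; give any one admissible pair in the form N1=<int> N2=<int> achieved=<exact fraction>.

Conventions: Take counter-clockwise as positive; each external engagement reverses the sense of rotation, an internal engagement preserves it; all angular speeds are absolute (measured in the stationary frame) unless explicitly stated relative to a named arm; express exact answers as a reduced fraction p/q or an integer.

N1=27 N2=29 achieved=112/85

planetary set to be sized for 112/85 (Willis relation)
Willis with ω_sun = 0: ω_ring/ω_arm = (N1+N3)/N3; set equal to 112/85  ⇒  N3/N1 = 1/(112/85 − 1) = 85/27
N3 = N1 + 2·N2  ⇒  N2/N1 = (N3/N1 − 1)/2 = (85/27 − 1)/2 = 29/27
smallest multiple with N1 ≥ 12 and N2 ≥ 10: k = 1  ⇒  N1 = 1·27 = 27, N2 = 1·29 = 29 (N1 ≤ 40, N2 ≤ 30, N2 ≠ N1 ✓), N3 = 27 + 2·29 = 85
check: (N1+N3)/N3 with N1 = 27, N3 = 85 gives 112/85; |achieved − target| = 0 ≤ 28/2125 ✓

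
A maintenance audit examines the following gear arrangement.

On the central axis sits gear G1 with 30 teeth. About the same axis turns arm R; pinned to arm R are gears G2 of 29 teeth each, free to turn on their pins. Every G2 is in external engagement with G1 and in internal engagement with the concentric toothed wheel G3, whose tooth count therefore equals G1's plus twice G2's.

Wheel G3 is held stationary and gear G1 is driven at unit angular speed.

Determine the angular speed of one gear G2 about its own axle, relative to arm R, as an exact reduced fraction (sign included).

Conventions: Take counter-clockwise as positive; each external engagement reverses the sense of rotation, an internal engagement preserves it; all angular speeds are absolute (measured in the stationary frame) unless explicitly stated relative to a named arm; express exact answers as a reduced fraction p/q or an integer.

-1320/1711

class = planetary set [G3 = 30+2·29 = 88; Willis about the carrier]
ring teeth: 30 + 2·29 = 88
30(ω_sun−ω_arm) = −88(ω_ring−ω_arm),  ω_ring = 0, ω_sun = 1
30(1−ω_arm) = −88(0−ω_arm)  ⇒  118·ω_arm = 30  ⇒  ω_arm = 15/59
sun–planet mesh: 30·(1−15/59) = −29·(ω_p−ω_arm)  ⇒  ω_p−ω_arm = -1320/1711
exact speed ratio = -1320/1711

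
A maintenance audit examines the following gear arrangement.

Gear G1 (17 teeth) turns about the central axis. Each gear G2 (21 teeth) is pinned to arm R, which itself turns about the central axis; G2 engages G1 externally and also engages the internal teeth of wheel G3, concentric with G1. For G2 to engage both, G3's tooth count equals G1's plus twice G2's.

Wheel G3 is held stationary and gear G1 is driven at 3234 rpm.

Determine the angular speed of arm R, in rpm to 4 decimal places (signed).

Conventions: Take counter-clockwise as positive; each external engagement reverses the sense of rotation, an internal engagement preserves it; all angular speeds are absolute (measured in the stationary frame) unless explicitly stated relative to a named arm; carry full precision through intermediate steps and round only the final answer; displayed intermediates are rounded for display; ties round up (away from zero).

+723.3947 rpm

planetary set (17T centre, 21T on arm, 59T internal) — Willis relation
normalise by the input: solve with ω_sun = 1, then scale by 3234 rpm
ring teeth: 17 + 2·21 = 59
17(ω_sun−ω_arm) = −59(ω_ring−ω_arm),  ω_ring = 0, ω_sun = 1
17(1−ω_arm) = −59(0−ω_arm)  ⇒  76·ω_arm = 17  ⇒  ω_arm = 17/76
scale: ω_arm = 17/76 × 3234 rpm = +723.3947 rpm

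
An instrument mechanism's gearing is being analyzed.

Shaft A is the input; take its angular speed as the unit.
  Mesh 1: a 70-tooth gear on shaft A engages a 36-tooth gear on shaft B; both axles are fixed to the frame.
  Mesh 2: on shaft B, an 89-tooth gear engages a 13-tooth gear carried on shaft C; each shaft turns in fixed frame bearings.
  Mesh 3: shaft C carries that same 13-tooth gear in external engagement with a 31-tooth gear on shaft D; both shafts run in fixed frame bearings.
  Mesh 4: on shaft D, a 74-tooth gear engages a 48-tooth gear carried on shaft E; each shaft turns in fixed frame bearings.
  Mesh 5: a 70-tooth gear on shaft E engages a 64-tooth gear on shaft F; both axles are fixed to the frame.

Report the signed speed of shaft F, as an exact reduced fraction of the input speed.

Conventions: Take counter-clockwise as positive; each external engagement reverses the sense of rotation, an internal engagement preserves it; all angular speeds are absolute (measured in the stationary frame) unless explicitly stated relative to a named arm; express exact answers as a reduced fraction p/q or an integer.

-4033925/428544

5-mesh fixed-axis compound train (all bearings frame-fixed)
mesh 1 [70T→36T]: |ω|/ω_in = 1×70/36 = 35/18, sense flips to −
mesh 2 [89T→13T]: |ω|/ω_in = (35/18)×89/13 = 3115/234, sense flips to +
mesh 3 [13T→31T]: |ω|/ω_in = (3115/234)×13/31 = 3115/558, sense flips to −
mesh 4 [74T→48T]: |ω|/ω_in = (3115/558)×74/48 = 115255/13392, sense flips to +
mesh 5 [70T→64T]: |ω|/ω_in = (115255/13392)×70/64 = 4033925/428544, sense flips to −
signed output speed (× input speed) = -4033925/428544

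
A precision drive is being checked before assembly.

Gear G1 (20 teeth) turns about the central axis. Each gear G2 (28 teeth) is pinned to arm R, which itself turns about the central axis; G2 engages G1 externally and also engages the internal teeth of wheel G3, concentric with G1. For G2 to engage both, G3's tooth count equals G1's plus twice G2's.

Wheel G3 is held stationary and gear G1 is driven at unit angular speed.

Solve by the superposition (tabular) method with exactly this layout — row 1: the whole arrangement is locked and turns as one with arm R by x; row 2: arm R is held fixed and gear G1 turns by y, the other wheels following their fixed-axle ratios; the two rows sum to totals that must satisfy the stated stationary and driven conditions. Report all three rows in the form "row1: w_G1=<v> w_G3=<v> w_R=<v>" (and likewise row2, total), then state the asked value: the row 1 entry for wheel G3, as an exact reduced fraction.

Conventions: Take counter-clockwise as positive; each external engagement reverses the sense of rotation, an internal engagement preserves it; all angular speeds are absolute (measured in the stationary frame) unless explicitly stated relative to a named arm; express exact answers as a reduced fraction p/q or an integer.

row1: w_G1=5/24 w_G3=5/24 w_R=5/24
row2: w_G1=19/24 w_G3=-5/24 w_R=0
total: w_G1=1 w_G3=0 w_R=5/24
asked value: 5/24

topology: planetary set — G1 20T / G2 28T / G3 76T, arm = carrier (Willis)
superposition row 1 [locked train]: every member turns x
row 2: sun turns y, ring = −(20/76)·y, arm 0
boundary: total ω_ring = x − (20/76)·y = 0 and total ω_sun = x + y = 1  ⇒  y = 19/24, x = 5/24
row 2 ring = −(20/76)·19/24 = -5/24
totals (row 1 + row 2): sun 5/24 + 19/24 = 1, ring 5/24 + (-5/24) = 0, arm 5/24 + 0 = 5/24
asked cell (row1, ring) = 5/24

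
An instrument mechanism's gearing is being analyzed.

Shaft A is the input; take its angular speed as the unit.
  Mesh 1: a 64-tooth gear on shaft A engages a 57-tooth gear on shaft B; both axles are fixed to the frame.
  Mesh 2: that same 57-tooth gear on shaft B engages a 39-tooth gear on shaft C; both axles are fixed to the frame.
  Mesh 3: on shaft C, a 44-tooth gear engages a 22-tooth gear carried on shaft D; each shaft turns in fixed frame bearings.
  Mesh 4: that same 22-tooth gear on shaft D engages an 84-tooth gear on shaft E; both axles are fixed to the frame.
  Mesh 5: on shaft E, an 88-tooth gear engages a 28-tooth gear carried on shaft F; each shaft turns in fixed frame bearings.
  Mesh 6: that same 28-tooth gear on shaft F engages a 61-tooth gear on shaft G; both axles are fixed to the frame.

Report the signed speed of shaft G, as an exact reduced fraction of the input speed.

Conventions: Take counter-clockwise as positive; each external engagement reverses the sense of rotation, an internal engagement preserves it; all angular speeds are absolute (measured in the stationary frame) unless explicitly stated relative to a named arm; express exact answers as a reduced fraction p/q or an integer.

6-mesh fixed-axis compound train (all bearings frame-fixed)
mesh 1 [64T→57T]: |ω|/ω_in = 1×64/57 = 64/57, sense flips to −
mesh 2 [57T→39T]: |ω|/ω_in = (64/57)×57/39 = 64/39, sense flips to +
mesh 3 [44T→22T]: |ω|/ω_in = (64/39)×44/22 = 128/39, sense flips to −
mesh 4 [22T→84T]: |ω|/ω_in = (128/39)×22/84 = 704/819, sense flips to +
mesh 5 [88T→28T]: |ω|/ω_in = (704/819)×88/28 = 15488/5733, sense flips to −
mesh 6 [28T→61T]: |ω|/ω_in = (15488/5733)×28/61 = 61952/49959, sense flips to +
signed output speed (× input speed) = 61952/49959

61952/49959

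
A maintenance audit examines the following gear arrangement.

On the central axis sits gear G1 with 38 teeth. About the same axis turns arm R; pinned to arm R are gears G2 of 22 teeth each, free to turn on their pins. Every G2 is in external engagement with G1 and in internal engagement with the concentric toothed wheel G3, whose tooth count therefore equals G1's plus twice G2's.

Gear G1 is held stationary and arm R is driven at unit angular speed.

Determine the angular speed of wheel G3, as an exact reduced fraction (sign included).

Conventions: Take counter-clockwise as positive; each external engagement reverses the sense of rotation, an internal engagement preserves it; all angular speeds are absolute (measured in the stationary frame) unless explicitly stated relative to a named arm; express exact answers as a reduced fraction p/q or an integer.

topology: planetary set — G1 38T / G2 22T / G3 82T, arm = carrier (Willis)
ring teeth: 38 + 2·22 = 82
38(ω_sun−ω_arm) = −82(ω_ring−ω_arm),  ω_sun = 0, ω_arm = 1
ω_ring = 1 − (38/82)(0−1) = 60/41
exact speed ratio = 60/41

60/41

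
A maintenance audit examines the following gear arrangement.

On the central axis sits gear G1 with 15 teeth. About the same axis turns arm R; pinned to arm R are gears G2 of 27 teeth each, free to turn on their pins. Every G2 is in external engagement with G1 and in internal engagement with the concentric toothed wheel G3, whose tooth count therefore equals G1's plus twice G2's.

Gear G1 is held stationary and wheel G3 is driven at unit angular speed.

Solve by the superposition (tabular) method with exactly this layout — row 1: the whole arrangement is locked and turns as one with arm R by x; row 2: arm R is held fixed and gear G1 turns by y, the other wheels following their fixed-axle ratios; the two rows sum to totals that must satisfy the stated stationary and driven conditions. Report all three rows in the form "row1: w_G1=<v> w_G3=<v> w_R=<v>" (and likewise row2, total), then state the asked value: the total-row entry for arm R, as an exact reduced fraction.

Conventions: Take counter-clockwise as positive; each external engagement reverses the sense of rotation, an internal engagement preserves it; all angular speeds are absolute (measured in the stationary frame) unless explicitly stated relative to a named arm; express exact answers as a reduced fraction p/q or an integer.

planetary set (15T centre, 27T on arm, 69T internal) — Willis relation
superposition row 1 [locked train]: every member turns x
row 2: sun turns y, ring = −(15/69)·y, arm 0
boundary: total ω_sun = x + y = 0 and total ω_ring = x − (15/69)·y = 1  ⇒  y = -23/28, x = 23/28
row 2 ring = −(15/69)·(-23/28) = 5/28
totals (row 1 + row 2): sun 23/28 + (-23/28) = 0, ring 23/28 + 5/28 = 1, arm 23/28 + 0 = 23/28
asked cell (total, arm) = 23/28

row1: w_G1=23/28 w_G3=23/28 w_R=23/28
row2: w_G1=-23/28 w_G3=5/28 w_R=0
total: w_G1=0 w_G3=1 w_R=23/28
asked value: 23/28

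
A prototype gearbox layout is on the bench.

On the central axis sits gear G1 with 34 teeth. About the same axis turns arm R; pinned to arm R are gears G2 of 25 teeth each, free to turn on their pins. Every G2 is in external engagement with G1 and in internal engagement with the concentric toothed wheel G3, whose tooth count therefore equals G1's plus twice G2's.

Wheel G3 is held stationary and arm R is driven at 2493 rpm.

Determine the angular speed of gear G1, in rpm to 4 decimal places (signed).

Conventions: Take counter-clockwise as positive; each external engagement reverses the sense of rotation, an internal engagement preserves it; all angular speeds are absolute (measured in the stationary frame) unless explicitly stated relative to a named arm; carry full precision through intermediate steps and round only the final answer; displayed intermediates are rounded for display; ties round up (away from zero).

topology: planetary set — G1 34T / G2 25T / G3 84T, arm = carrier (Willis)
normalise by the input: solve with ω_arm = 1, then scale by 2493 rpm
ring teeth: 34 + 2·25 = 84
34(ω_sun−ω_arm) = −84(ω_ring−ω_arm),  ω_ring = 0, ω_arm = 1
ω_sun = 1 − (84/34)(0−1) = 59/17
scale: ω_sun = 59/17 × 2493 rpm = +8652.1765 rpm

+8652.1765 rpm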